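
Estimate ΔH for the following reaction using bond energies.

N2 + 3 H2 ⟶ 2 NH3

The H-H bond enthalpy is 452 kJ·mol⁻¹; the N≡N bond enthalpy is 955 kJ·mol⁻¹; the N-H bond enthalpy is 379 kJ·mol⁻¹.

ΔH ≈ +37 kJ

Bonds broken (reactants):
  H-H: 3 × 452 = 1356
  N≡N: 1 × 955 = 955
  Σ(broken) = 2311 kJ
Bonds formed (products):
  N-H: 6 × 379 = 2274
  Σ(formed) = 2274 kJ
ΔH = Σ(broken) − Σ(formed) = 2311 − 2274 = +37 kJ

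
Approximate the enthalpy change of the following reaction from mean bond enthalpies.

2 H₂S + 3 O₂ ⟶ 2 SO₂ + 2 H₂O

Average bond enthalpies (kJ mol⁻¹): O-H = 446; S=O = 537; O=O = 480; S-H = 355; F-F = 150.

Bonds broken (reactants):
  O=O: 3 × 480 = 1440
  S-H: 4 × 355 = 1420
  Σ(broken) = 2860 kJ
Bonds formed (products):
  O-H: 4 × 446 = 1784
  S=O: 4 × 537 = 2148
  Σ(formed) = 3932 kJ
ΔH = Σ(broken) − Σ(formed) = 2860 − 3932 = −1072 kJ

ΔH ≈ −1072 kJ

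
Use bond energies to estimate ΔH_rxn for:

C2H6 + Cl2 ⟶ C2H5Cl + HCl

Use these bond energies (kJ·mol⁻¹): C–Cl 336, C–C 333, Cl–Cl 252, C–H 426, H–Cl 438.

ΔH ≈ −96 kJ

Bonds broken (reactants):
  C–C: 1 × 333 = 333
  C–H: 6 × 426 = 2556
  Cl–Cl: 1 × 252 = 252
  Σ(broken) = 3141 kJ
Bonds formed (products):
  C–C: 1 × 333 = 333
  C–Cl: 1 × 336 = 336
  C–H: 5 × 426 = 2130
  H–Cl: 1 × 438 = 438
  Σ(formed) = 3237 kJ
ΔH = Σ(broken) − Σ(formed) = 3141 − 3237 = −96 kJ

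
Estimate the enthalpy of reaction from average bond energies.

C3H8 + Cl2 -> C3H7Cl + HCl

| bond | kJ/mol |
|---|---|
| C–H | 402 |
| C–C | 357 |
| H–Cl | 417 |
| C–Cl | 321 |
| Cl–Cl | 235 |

ΔH ≈ −101 kJ

Bonds broken (reactants):
  C–C: 2 × 357 = 714
  C–H: 8 × 402 = 3216
  Cl–Cl: 1 × 235 = 235
  Σ(broken) = 4165 kJ
Bonds formed (products):
  C–C: 2 × 357 = 714
  C–Cl: 1 × 321 = 321
  C–H: 7 × 402 = 2814
  H–Cl: 1 × 417 = 417
  Σ(formed) = 4266 kJ
ΔH = Σ(broken) − Σ(formed) = 4165 − 4266 = −101 kJ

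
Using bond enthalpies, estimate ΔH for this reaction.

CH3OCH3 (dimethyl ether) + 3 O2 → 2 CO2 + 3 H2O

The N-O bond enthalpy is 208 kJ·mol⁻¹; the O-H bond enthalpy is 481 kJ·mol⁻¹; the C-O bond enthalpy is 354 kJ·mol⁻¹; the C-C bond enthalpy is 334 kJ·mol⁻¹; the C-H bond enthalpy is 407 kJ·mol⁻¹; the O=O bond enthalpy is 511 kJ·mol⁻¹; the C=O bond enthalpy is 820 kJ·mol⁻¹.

Bonds broken (reactants):
  C-H: 6 × 407 = 2442
  C-O: 2 × 354 = 708
  O=O: 3 × 511 = 1533
  Σ(broken) = 4683 kJ
Bonds formed (products):
  C=O: 4 × 820 = 3280
  O-H: 6 × 481 = 2886
  Σ(formed) = 6166 kJ
ΔH = Σ(broken) − Σ(formed) = 4683 − 6166 = −1483 kJ

ΔH ≈ −1483 kJ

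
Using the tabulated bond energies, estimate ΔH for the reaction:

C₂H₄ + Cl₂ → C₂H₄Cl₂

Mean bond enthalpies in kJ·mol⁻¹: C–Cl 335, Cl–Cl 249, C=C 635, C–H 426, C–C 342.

Bonds broken (reactants):
  C–H: 4 × 426 = 1704
  C=C: 1 × 635 = 635
  Cl–Cl: 1 × 249 = 249
  Σ(broken) = 2588 kJ
Bonds formed (products):
  C–C: 1 × 342 = 342
  C–Cl: 2 × 335 = 670
  C–H: 4 × 426 = 1704
  Σ(formed) = 2716 kJ
ΔH = Σ(broken) − Σ(formed) = 2588 − 2716 = −128 kJ

ΔH ≈ −128 kJ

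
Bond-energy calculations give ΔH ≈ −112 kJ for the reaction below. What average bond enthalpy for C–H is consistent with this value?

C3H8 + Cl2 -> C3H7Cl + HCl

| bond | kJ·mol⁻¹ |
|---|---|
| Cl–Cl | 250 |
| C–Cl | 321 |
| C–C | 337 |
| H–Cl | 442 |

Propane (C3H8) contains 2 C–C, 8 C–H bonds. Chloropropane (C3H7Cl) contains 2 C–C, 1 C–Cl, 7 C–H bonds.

D(C–H) ≈ 401 kJ/mol

Let D be the C–H bond energy.
Σ(broken) = 2×337 + 8×D + 1×250 = 924 + 8D
Σ(formed) = 2×337 + 1×321 + 7×D + 1×442 = 1437 + 7D
ΔH = Σ(broken) − Σ(formed) = (924 + 8D) − (1437 + 7D) = −513 + D
Setting this equal to −112 kJ gives D = 401 kJ/mol.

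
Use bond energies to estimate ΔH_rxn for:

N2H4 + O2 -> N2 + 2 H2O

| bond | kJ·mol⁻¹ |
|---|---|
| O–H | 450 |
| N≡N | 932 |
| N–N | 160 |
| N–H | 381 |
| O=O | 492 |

ΔH ≈ −556 kJ

Bonds broken (reactants):
  N–H: 4 × 381 = 1524
  N–N: 1 × 160 = 160
  O=O: 1 × 492 = 492
  Σ(broken) = 2176 kJ
Bonds formed (products):
  N≡N: 1 × 932 = 932
  O–H: 4 × 450 = 1800
  Σ(formed) = 2732 kJ
ΔH = Σ(broken) − Σ(formed) = 2176 − 2732 = −556 kJ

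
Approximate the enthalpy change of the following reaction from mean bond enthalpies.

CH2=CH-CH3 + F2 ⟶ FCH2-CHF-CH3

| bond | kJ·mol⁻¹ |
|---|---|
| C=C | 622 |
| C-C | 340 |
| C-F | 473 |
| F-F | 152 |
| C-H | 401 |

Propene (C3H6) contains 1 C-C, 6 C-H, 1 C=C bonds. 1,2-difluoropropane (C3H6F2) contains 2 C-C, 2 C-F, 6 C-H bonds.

Bonds broken (reactants):
  C-C: 1 × 340 = 340
  C-H: 6 × 401 = 2406
  C=C: 1 × 622 = 622
  F-F: 1 × 152 = 152
  Σ(broken) = 3520 kJ
Bonds formed (products):
  C-C: 2 × 340 = 680
  C-F: 2 × 473 = 946
  C-H: 6 × 401 = 2406
  Σ(formed) = 4032 kJ
ΔH = Σ(broken) − Σ(formed) = 3520 − 4032 = −512 kJ

ΔH ≈ −512 kJ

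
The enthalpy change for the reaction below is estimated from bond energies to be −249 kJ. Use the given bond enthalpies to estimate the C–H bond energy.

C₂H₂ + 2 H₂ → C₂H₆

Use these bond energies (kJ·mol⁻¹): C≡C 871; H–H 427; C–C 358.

D(C–H) ≈ 404 kJ/mol

Let D be the C–H bond energy.
Σ(broken) = 1×871 + 2×D + 2×427 = 1725 + 2D
Σ(formed) = 1×358 + 6×D = 358 + 6D
ΔH = Σ(broken) − Σ(formed) = (1725 + 2D) − (358 + 6D) = +1367 − 4D
Setting this equal to −249 kJ gives 4D = 1616, so D = 404 kJ/mol.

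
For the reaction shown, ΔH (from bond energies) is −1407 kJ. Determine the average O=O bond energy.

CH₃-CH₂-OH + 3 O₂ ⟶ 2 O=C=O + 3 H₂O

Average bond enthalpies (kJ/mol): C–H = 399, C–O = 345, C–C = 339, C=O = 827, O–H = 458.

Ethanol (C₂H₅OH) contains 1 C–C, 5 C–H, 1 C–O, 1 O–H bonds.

Let D be the O=O bond energy.
Σ(broken) = 1×339 + 5×399 + 1×345 + 1×458 + 3×D = 3137 + 3D
Σ(formed) = 4×827 + 6×458 = 6056
ΔH = Σ(broken) − Σ(formed) = (3137 + 3D) − (6056) = −2919 + 3D
Setting this equal to −1407 kJ gives 3D = 1512, so D = 504 kJ/mol.

D(O=O) ≈ 504 kJ/mol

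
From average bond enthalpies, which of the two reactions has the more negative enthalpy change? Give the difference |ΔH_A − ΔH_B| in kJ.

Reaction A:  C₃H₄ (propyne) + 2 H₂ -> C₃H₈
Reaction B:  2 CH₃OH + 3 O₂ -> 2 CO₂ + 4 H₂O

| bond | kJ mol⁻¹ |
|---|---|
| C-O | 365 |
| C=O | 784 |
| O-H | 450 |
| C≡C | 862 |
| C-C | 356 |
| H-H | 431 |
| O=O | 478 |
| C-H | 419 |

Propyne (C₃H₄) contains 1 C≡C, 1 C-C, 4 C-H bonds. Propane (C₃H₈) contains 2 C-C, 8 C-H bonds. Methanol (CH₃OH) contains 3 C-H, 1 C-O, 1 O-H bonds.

Reaction B, by 850 kJ

Reaction A:
  Bonds broken (reactants):
    C≡C: 1 × 862 = 862
    C-C: 1 × 356 = 356
    C-H: 4 × 419 = 1676
    H-H: 2 × 431 = 862
    Σ(broken) = 3756 kJ
  Bonds formed (products):
    C-C: 2 × 356 = 712
    C-H: 8 × 419 = 3352
    Σ(formed) = 4064 kJ
  ΔH_A = 3756 − 4064 = −308 kJ
Reaction B:
  Bonds broken (reactants):
    C-H: 6 × 419 = 2514
    C-O: 2 × 365 = 730
    O-H: 2 × 450 = 900
    O=O: 3 × 478 = 1434
    Σ(broken) = 5578 kJ
  Bonds formed (products):
    C=O: 4 × 784 = 3136
    O-H: 8 × 450 = 3600
    Σ(formed) = 6736 kJ
  ΔH_B = 5578 − 6736 = −1158 kJ
ΔH_A − ΔH_B = +850 kJ, so reaction B has the more negative ΔH; |ΔH_A − ΔH_B| = 850 kJ.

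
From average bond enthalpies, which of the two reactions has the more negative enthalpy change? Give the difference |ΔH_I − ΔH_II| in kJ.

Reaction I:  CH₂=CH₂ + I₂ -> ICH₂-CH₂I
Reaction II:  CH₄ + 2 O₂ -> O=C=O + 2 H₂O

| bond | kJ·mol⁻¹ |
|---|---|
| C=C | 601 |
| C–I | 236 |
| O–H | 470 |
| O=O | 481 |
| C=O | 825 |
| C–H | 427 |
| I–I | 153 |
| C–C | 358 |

Reaction I:
  Bonds broken (reactants):
    C–H: 4 × 427 = 1708
    C=C: 1 × 601 = 601
    I–I: 1 × 153 = 153
    Σ(broken) = 2462 kJ
  Bonds formed (products):
    C–C: 1 × 358 = 358
    C–H: 4 × 427 = 1708
    C–I: 2 × 236 = 472
    Σ(formed) = 2538 kJ
  ΔH_I = 2462 − 2538 = −76 kJ
Reaction II:
  Bonds broken (reactants):
    C–H: 4 × 427 = 1708
    O=O: 2 × 481 = 962
    Σ(broken) = 2670 kJ
  Bonds formed (products):
    C=O: 2 × 825 = 1650
    O–H: 4 × 470 = 1880
    Σ(formed) = 3530 kJ
  ΔH_II = 2670 − 3530 = −860 kJ
ΔH_I − ΔH_II = +784 kJ, so reaction II has the more negative ΔH; |ΔH_I − ΔH_II| = 784 kJ.

Reaction II, by 784 kJ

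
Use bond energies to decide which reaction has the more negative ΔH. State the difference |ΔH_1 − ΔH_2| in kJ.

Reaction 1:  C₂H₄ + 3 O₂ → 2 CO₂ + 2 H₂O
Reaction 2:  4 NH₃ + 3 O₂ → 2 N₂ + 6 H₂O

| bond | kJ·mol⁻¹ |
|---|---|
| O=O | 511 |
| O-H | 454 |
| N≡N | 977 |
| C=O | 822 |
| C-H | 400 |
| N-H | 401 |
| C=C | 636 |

Reaction 1:
  Bonds broken (reactants):
    C-H: 4 × 400 = 1600
    C=C: 1 × 636 = 636
    O=O: 3 × 511 = 1533
    Σ(broken) = 3769 kJ
  Bonds formed (products):
    C=O: 4 × 822 = 3288
    O-H: 4 × 454 = 1816
    Σ(formed) = 5104 kJ
  ΔH_1 = 3769 − 5104 = −1335 kJ
Reaction 2:
  Bonds broken (reactants):
    N-H: 12 × 401 = 4812
    O=O: 3 × 511 = 1533
    Σ(broken) = 6345 kJ
  Bonds formed (products):
    N≡N: 2 × 977 = 1954
    O-H: 12 × 454 = 5448
    Σ(formed) = 7402 kJ
  ΔH_2 = 6345 − 7402 = −1057 kJ
ΔH_1 − ΔH_2 = −278 kJ, so reaction 1 has the more negative ΔH; |ΔH_1 − ΔH_2| = 278 kJ.

Reaction 1, by 278 kJ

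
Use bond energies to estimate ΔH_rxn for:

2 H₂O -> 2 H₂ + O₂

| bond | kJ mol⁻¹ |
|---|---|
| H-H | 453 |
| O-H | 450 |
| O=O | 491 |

ΔH ≈ +403 kJ

Bonds broken (reactants):
  O-H: 4 × 450 = 1800
  Σ(broken) = 1800 kJ
Bonds formed (products):
  H-H: 2 × 453 = 906
  O=O: 1 × 491 = 491
  Σ(formed) = 1397 kJ
ΔH = Σ(broken) − Σ(formed) = 1800 − 1397 = +403 kJ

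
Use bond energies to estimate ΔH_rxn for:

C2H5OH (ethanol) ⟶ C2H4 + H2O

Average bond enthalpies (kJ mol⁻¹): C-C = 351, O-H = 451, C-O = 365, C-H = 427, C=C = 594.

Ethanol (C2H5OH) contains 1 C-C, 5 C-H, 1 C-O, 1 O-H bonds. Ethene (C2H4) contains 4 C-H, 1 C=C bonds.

ΔH ≈ +98 kJ

Bonds broken (reactants):
  C-C: 1 × 351 = 351
  C-H: 5 × 427 = 2135
  C-O: 1 × 365 = 365
  O-H: 1 × 451 = 451
  Σ(broken) = 3302 kJ
Bonds formed (products):
  C-H: 4 × 427 = 1708
  C=C: 1 × 594 = 594
  O-H: 2 × 451 = 902
  Σ(formed) = 3204 kJ
ΔH = Σ(broken) − Σ(formed) = 3302 − 3204 = +98 kJ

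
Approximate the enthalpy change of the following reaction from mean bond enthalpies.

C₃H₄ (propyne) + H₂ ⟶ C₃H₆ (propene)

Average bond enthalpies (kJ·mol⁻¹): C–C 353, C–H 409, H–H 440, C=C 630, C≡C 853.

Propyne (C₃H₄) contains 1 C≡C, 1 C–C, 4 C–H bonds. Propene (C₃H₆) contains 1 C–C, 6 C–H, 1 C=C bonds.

ΔH ≈ −155 kJ

Bonds broken (reactants):
  C≡C: 1 × 853 = 853
  C–C: 1 × 353 = 353
  C–H: 4 × 409 = 1636
  H–H: 1 × 440 = 440
  Σ(broken) = 3282 kJ
Bonds formed (products):
  C–C: 1 × 353 = 353
  C–H: 6 × 409 = 2454
  C=C: 1 × 630 = 630
  Σ(formed) = 3437 kJ
ΔH = Σ(broken) − Σ(formed) = 3282 − 3437 = −155 kJ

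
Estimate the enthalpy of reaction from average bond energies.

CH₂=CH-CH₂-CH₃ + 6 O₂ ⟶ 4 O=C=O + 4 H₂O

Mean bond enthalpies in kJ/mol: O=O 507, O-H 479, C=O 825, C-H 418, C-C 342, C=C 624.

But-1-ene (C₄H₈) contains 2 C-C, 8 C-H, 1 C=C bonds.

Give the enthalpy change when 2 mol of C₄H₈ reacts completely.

Bonds broken (reactants):
  C-C: 2 × 342 = 684
  C-H: 8 × 418 = 3344
  C=C: 1 × 624 = 624
  O=O: 6 × 507 = 3042
  Σ(broken) = 7694 kJ
Bonds formed (products):
  C=O: 8 × 825 = 6600
  O-H: 8 × 479 = 3832
  Σ(formed) = 10432 kJ
ΔH = Σ(broken) − Σ(formed) = 7694 − 10432 = −2738 kJ
For 2× the reaction as written: 2 × (−2738) = −5476 kJ

ΔH = −5476 kJ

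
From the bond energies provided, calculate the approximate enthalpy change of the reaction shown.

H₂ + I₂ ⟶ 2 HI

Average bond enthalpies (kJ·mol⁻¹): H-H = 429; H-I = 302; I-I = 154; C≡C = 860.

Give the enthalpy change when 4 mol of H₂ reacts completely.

Bonds broken (reactants):
  H-H: 1 × 429 = 429
  I-I: 1 × 154 = 154
  Σ(broken) = 583 kJ
Bonds formed (products):
  H-I: 2 × 302 = 604
  Σ(formed) = 604 kJ
ΔH = Σ(broken) − Σ(formed) = 583 − 604 = −21 kJ
For 4× the reaction as written: 4 × (−21) = −84 kJ

ΔH = −84 kJ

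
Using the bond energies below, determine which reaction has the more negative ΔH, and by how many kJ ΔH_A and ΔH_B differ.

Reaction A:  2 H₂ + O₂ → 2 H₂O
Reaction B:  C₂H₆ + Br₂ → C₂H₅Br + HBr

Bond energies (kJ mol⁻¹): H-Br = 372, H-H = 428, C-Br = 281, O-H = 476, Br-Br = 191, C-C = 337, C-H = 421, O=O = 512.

Reaction A:
  Bonds broken (reactants):
    H-H: 2 × 428 = 856
    O=O: 1 × 512 = 512
    Σ(broken) = 1368 kJ
  Bonds formed (products):
    O-H: 4 × 476 = 1904
    Σ(formed) = 1904 kJ
  ΔH_A = 1368 − 1904 = −536 kJ
Reaction B:
  Bonds broken (reactants):
    Br-Br: 1 × 191 = 191
    C-C: 1 × 337 = 337
    C-H: 6 × 421 = 2526
    Σ(broken) = 3054 kJ
  Bonds formed (products):
    C-Br: 1 × 281 = 281
    C-C: 1 × 337 = 337
    C-H: 5 × 421 = 2105
    H-Br: 1 × 372 = 372
    Σ(formed) = 3095 kJ
  ΔH_B = 3054 − 3095 = −41 kJ
ΔH_A − ΔH_B = −495 kJ, so reaction A has the more negative ΔH; |ΔH_A − ΔH_B| = 495 kJ.

Reaction A, by 495 kJ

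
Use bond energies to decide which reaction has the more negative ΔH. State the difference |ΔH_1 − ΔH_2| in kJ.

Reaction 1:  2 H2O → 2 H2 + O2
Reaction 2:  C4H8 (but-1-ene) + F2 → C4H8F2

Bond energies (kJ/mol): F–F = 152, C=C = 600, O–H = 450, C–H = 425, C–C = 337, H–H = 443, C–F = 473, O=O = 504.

Reaction 2, by 941 kJ

Reaction 1:
  Bonds broken (reactants):
    O–H: 4 × 450 = 1800
    Σ(broken) = 1800 kJ
  Bonds formed (products):
    H–H: 2 × 443 = 886
    O=O: 1 × 504 = 504
    Σ(formed) = 1390 kJ
  ΔH_1 = 1800 − 1390 = +410 kJ
Reaction 2:
  Bonds broken (reactants):
    C–C: 2 × 337 = 674
    C–H: 8 × 425 = 3400
    C=C: 1 × 600 = 600
    F–F: 1 × 152 = 152
    Σ(broken) = 4826 kJ
  Bonds formed (products):
    C–C: 3 × 337 = 1011
    C–F: 2 × 473 = 946
    C–H: 8 × 425 = 3400
    Σ(formed) = 5357 kJ
  ΔH_2 = 4826 − 5357 = −531 kJ
ΔH_1 − ΔH_2 = +941 kJ, so reaction 2 has the more negative ΔH; |ΔH_1 − ΔH_2| = 941 kJ.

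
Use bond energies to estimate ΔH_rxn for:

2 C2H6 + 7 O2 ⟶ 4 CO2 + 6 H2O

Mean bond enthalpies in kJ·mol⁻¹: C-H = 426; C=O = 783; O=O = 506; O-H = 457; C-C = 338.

Bonds broken (reactants):
  C-C: 2 × 338 = 676
  C-H: 12 × 426 = 5112
  O=O: 7 × 506 = 3542
  Σ(broken) = 9330 kJ
Bonds formed (products):
  C=O: 8 × 783 = 6264
  O-H: 12 × 457 = 5484
  Σ(formed) = 11748 kJ
ΔH = Σ(broken) − Σ(formed) = 9330 − 11748 = −2418 kJ

ΔH ≈ −2418 kJ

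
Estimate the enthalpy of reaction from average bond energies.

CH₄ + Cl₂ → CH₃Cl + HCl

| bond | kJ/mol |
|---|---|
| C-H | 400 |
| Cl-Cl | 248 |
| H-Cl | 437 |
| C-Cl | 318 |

Bonds broken (reactants):
  C-H: 4 × 400 = 1600
  Cl-Cl: 1 × 248 = 248
  Σ(broken) = 1848 kJ
Bonds formed (products):
  C-Cl: 1 × 318 = 318
  C-H: 3 × 400 = 1200
  H-Cl: 1 × 437 = 437
  Σ(formed) = 1955 kJ
ΔH = Σ(broken) − Σ(formed) = 1848 − 1955 = −107 kJ

ΔH ≈ −107 kJ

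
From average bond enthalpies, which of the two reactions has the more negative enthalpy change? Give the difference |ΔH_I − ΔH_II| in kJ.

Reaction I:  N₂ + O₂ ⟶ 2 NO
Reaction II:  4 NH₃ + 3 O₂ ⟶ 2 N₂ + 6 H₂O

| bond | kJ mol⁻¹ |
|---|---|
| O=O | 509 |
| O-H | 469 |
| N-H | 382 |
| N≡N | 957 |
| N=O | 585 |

Reaction I:
  Bonds broken (reactants):
    N≡N: 1 × 957 = 957
    O=O: 1 × 509 = 509
    Σ(broken) = 1466 kJ
  Bonds formed (products):
    N=O: 2 × 585 = 1170
    Σ(formed) = 1170 kJ
  ΔH_I = 1466 − 1170 = +296 kJ
Reaction II:
  Bonds broken (reactants):
    N-H: 12 × 382 = 4584
    O=O: 3 × 509 = 1527
    Σ(broken) = 6111 kJ
  Bonds formed (products):
    N≡N: 2 × 957 = 1914
    O-H: 12 × 469 = 5628
    Σ(formed) = 7542 kJ
  ΔH_II = 6111 − 7542 = −1431 kJ
ΔH_I − ΔH_II = +1727 kJ, so reaction II has the more negative ΔH; |ΔH_I − ΔH_II| = 1727 kJ.

Reaction II, by 1727 kJ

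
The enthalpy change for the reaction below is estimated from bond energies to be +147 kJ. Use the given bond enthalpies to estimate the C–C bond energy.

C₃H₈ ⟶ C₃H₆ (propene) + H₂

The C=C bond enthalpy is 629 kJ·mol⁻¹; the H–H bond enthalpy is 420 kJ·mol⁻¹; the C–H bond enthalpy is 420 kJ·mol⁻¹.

D(C–C) ≈ 356 kJ/mol

Let D be the C–C bond energy.
Σ(broken) = 2×D + 8×420 = 3360 + 2D
Σ(formed) = 1×D + 6×420 + 1×629 + 1×420 = 3569 + D
ΔH = Σ(broken) − Σ(formed) = (3360 + 2D) − (3569 + D) = −209 + D
Setting this equal to +147 kJ gives D = 356 kJ/mol.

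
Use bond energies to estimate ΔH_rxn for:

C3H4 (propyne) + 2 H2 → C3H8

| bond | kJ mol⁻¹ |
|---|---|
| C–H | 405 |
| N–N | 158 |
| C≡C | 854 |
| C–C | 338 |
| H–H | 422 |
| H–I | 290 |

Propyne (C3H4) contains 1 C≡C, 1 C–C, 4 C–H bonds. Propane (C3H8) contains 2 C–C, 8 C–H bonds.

ΔH ≈ −260 kJ

Bonds broken (reactants):
  C≡C: 1 × 854 = 854
  C–C: 1 × 338 = 338
  C–H: 4 × 405 = 1620
  H–H: 2 × 422 = 844
  Σ(broken) = 3656 kJ
Bonds formed (products):
  C–C: 2 × 338 = 676
  C–H: 8 × 405 = 3240
  Σ(formed) = 3916 kJ
ΔH = Σ(broken) − Σ(formed) = 3656 − 3916 = −260 kJ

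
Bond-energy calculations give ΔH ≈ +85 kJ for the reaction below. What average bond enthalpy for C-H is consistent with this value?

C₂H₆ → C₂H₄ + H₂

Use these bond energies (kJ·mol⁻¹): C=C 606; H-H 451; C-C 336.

Let D be the C-H bond energy.
Σ(broken) = 1×336 + 6×D = 336 + 6D
Σ(formed) = 4×D + 1×606 + 1×451 = 1057 + 4D
ΔH = Σ(broken) − Σ(formed) = (336 + 6D) − (1057 + 4D) = −721 + 2D
Setting this equal to +85 kJ gives 2D = 806, so D = 403 kJ/mol.

D(C-H) ≈ 403 kJ/mol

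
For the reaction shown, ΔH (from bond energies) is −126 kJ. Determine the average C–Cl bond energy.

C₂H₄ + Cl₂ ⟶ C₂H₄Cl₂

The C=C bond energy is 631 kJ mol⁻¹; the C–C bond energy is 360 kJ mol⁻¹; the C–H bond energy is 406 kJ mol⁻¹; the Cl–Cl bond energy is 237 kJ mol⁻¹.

D(C–Cl) ≈ 317 kJ/mol

Let D be the C–Cl bond energy.
Σ(broken) = 4×406 + 1×631 + 1×237 = 2492
Σ(formed) = 1×360 + 2×D + 4×406 = 1984 + 2D
ΔH = Σ(broken) − Σ(formed) = (2492) − (1984 + 2D) = +508 − 2D
Setting this equal to −126 kJ gives 2D = 634, so D = 317 kJ/mol.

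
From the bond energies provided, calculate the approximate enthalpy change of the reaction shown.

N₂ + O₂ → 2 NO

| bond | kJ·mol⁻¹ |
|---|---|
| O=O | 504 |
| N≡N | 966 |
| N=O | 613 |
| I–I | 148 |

ΔH ≈ +244 kJ

Bonds broken (reactants):
  N≡N: 1 × 966 = 966
  O=O: 1 × 504 = 504
  Σ(broken) = 1470 kJ
Bonds formed (products):
  N=O: 2 × 613 = 1226
  Σ(formed) = 1226 kJ
ΔH = Σ(broken) − Σ(formed) = 1470 − 1226 = +244 kJ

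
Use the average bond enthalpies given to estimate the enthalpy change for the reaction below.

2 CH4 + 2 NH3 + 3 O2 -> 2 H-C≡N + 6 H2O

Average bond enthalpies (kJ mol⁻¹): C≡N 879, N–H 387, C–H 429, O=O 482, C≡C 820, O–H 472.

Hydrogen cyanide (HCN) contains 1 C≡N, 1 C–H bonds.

ΔH ≈ −1080 kJ

Bonds broken (reactants):
  C–H: 8 × 429 = 3432
  N–H: 6 × 387 = 2322
  O=O: 3 × 482 = 1446
  Σ(broken) = 7200 kJ
Bonds formed (products):
  C≡N: 2 × 879 = 1758
  C–H: 2 × 429 = 858
  O–H: 12 × 472 = 5664
  Σ(formed) = 8280 kJ
ΔH = Σ(broken) − Σ(formed) = 7200 − 8280 = −1080 kJ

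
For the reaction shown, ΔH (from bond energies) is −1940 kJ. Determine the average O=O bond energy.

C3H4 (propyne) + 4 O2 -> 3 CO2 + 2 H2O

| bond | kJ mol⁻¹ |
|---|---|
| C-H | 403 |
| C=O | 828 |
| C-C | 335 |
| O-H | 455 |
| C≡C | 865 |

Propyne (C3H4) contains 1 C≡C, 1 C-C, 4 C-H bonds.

D(O=O) ≈ 509 kJ/mol

Let D be the O=O bond energy.
Σ(broken) = 1×865 + 1×335 + 4×403 + 4×D = 2812 + 4D
Σ(formed) = 6×828 + 4×455 = 6788
ΔH = Σ(broken) − Σ(formed) = (2812 + 4D) − (6788) = −3976 + 4D
Setting this equal to −1940 kJ gives 4D = 2036, so D = 509 kJ/mol.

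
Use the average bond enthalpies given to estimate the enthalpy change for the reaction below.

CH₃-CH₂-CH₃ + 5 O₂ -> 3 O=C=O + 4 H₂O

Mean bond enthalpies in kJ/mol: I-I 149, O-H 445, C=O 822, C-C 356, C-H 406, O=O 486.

ΔH ≈ −2102 kJ

Bonds broken (reactants):
  C-C: 2 × 356 = 712
  C-H: 8 × 406 = 3248
  O=O: 5 × 486 = 2430
  Σ(broken) = 6390 kJ
Bonds formed (products):
  C=O: 6 × 822 = 4932
  O-H: 8 × 445 = 3560
  Σ(formed) = 8492 kJ
ΔH = Σ(broken) − Σ(formed) = 6390 − 8492 = −2102 kJ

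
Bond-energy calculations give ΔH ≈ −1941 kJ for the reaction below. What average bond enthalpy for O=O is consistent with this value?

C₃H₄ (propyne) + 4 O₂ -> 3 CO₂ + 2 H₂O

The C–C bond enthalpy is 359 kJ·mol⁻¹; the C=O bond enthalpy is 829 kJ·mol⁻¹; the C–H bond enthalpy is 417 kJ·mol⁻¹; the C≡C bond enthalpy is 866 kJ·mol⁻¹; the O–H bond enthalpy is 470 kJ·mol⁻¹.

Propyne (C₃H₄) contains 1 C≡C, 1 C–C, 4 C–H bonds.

D(O=O) ≈ 505 kJ/mol

Let D be the O=O bond energy.
Σ(broken) = 1×866 + 1×359 + 4×417 + 4×D = 2893 + 4D
Σ(formed) = 6×829 + 4×470 = 6854
ΔH = Σ(broken) − Σ(formed) = (2893 + 4D) − (6854) = −3961 + 4D
Setting this equal to −1941 kJ gives 4D = 2020, so D = 505 kJ/mol.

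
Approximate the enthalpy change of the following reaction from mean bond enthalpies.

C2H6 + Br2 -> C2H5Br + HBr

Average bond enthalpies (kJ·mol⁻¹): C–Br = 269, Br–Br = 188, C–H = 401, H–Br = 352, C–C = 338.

Bonds broken (reactants):
  Br–Br: 1 × 188 = 188
  C–C: 1 × 338 = 338
  C–H: 6 × 401 = 2406
  Σ(broken) = 2932 kJ
Bonds formed (products):
  C–Br: 1 × 269 = 269
  C–C: 1 × 338 = 338
  C–H: 5 × 401 = 2005
  H–Br: 1 × 352 = 352
  Σ(formed) = 2964 kJ
ΔH = Σ(broken) − Σ(formed) = 2932 − 2964 = −32 kJ

ΔH ≈ −32 kJ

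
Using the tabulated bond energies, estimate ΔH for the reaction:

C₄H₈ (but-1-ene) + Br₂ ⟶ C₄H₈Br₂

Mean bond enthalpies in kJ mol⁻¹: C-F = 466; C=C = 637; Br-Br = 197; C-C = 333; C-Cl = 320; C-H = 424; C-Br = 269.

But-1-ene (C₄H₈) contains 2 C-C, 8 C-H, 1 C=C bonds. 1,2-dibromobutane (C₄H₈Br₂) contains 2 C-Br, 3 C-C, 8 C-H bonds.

ΔH ≈ −37 kJ

Bonds broken (reactants):
  Br-Br: 1 × 197 = 197
  C-C: 2 × 333 = 666
  C-H: 8 × 424 = 3392
  C=C: 1 × 637 = 637
  Σ(broken) = 4892 kJ
Bonds formed (products):
  C-Br: 2 × 269 = 538
  C-C: 3 × 333 = 999
  C-H: 8 × 424 = 3392
  Σ(formed) = 4929 kJ
ΔH = Σ(broken) − Σ(formed) = 4892 − 4929 = −37 kJ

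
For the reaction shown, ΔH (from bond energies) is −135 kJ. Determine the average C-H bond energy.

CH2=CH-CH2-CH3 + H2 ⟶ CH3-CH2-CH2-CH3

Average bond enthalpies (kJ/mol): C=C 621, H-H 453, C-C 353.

D(C-H) ≈ 428 kJ/mol

Let D be the C-H bond energy.
Σ(broken) = 2×353 + 8×D + 1×621 + 1×453 = 1780 + 8D
Σ(formed) = 3×353 + 10×D = 1059 + 10D
ΔH = Σ(broken) − Σ(formed) = (1780 + 8D) − (1059 + 10D) = +721 − 2D
Setting this equal to −135 kJ gives 2D = 856, so D = 428 kJ/mol.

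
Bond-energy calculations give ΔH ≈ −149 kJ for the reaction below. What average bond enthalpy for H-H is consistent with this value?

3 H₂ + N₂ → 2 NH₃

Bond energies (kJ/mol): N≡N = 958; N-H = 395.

Let D be the H-H bond energy.
Σ(broken) = 3×D + 1×958 = 958 + 3D
Σ(formed) = 6×395 = 2370
ΔH = Σ(broken) − Σ(formed) = (958 + 3D) − (2370) = −1412 + 3D
Setting this equal to −149 kJ gives 3D = 1263, so D = 421 kJ/mol.

D(H-H) ≈ 421 kJ/mol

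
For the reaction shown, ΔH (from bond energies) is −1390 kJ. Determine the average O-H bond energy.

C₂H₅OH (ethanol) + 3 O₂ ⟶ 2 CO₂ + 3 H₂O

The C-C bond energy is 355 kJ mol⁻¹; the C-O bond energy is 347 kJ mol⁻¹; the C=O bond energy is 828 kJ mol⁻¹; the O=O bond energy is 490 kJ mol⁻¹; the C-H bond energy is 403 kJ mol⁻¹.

Let D be the O-H bond energy.
Σ(broken) = 1×355 + 5×403 + 1×347 + 1×D + 3×490 = 4187 + D
Σ(formed) = 4×828 + 6×D = 3312 + 6D
ΔH = Σ(broken) − Σ(formed) = (4187 + D) − (3312 + 6D) = +875 − 5D
Setting this equal to −1390 kJ gives 5D = 2265, so D = 453 kJ/mol.

D(O-H) ≈ 453 kJ/mol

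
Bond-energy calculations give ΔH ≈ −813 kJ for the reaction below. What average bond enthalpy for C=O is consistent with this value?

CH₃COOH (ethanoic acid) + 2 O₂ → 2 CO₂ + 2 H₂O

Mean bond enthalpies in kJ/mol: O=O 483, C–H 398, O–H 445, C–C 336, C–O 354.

D(C=O) ≈ 776 kJ/mol

Let D be the C=O bond energy.
Σ(broken) = 1×336 + 3×398 + 1×354 + 1×D + 1×445 + 2×483 = 3295 + D
Σ(formed) = 4×D + 4×445 = 1780 + 4D
ΔH = Σ(broken) − Σ(formed) = (3295 + D) − (1780 + 4D) = +1515 − 3D
Setting this equal to −813 kJ gives 3D = 2328, so D = 776 kJ/mol.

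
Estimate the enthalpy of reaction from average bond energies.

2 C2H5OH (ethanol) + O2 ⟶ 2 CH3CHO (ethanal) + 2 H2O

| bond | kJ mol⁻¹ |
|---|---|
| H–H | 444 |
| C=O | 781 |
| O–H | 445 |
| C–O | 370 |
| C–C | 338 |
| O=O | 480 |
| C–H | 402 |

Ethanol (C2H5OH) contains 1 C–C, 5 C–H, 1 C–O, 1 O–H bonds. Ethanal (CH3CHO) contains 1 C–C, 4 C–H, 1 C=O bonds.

ΔH ≈ −428 kJ

Bonds broken (reactants):
  C–C: 2 × 338 = 676
  C–H: 10 × 402 = 4020
  C–O: 2 × 370 = 740
  O–H: 2 × 445 = 890
  O=O: 1 × 480 = 480
  Σ(broken) = 6806 kJ
Bonds formed (products):
  C–C: 2 × 338 = 676
  C–H: 8 × 402 = 3216
  C=O: 2 × 781 = 1562
  O–H: 4 × 445 = 1780
  Σ(formed) = 7234 kJ
ΔH = Σ(broken) − Σ(formed) = 6806 − 7234 = −428 kJ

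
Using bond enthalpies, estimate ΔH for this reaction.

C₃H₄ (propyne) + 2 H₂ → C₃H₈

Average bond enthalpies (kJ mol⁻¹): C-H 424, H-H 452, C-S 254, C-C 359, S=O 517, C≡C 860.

Bonds broken (reactants):
  C≡C: 1 × 860 = 860
  C-C: 1 × 359 = 359
  C-H: 4 × 424 = 1696
  H-H: 2 × 452 = 904
  Σ(broken) = 3819 kJ
Bonds formed (products):
  C-C: 2 × 359 = 718
  C-H: 8 × 424 = 3392
  Σ(formed) = 4110 kJ
ΔH = Σ(broken) − Σ(formed) = 3819 − 4110 = −291 kJ

ΔH ≈ −291 kJ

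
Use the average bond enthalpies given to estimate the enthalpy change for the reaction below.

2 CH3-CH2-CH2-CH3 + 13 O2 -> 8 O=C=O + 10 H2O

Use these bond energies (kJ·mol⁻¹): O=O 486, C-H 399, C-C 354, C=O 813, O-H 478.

Bonds broken (reactants):
  C-C: 6 × 354 = 2124
  C-H: 20 × 399 = 7980
  O=O: 13 × 486 = 6318
  Σ(broken) = 16422 kJ
Bonds formed (products):
  C=O: 16 × 813 = 13008
  O-H: 20 × 478 = 9560
  Σ(formed) = 22568 kJ
ΔH = Σ(broken) − Σ(formed) = 16422 − 22568 = −6146 kJ

ΔH ≈ −6146 kJ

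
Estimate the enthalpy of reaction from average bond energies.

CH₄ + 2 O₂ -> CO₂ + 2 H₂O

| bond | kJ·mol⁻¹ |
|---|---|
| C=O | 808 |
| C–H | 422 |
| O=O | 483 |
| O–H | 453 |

Bonds broken (reactants):
  C–H: 4 × 422 = 1688
  O=O: 2 × 483 = 966
  Σ(broken) = 2654 kJ
Bonds formed (products):
  C=O: 2 × 808 = 1616
  O–H: 4 × 453 = 1812
  Σ(formed) = 3428 kJ
ΔH = Σ(broken) − Σ(formed) = 2654 − 3428 = −774 kJ

ΔH ≈ −774 kJ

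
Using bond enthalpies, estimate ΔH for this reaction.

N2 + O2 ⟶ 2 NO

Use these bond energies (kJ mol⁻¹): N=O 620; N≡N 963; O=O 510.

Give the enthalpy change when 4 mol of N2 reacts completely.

ΔH = +932 kJ

Bonds broken (reactants):
  N≡N: 1 × 963 = 963
  O=O: 1 × 510 = 510
  Σ(broken) = 1473 kJ
Bonds formed (products):
  N=O: 2 × 620 = 1240
  Σ(formed) = 1240 kJ
ΔH = Σ(broken) − Σ(formed) = 1473 − 1240 = +233 kJ
For 4× the reaction as written: 4 × (+233) = +932 kJ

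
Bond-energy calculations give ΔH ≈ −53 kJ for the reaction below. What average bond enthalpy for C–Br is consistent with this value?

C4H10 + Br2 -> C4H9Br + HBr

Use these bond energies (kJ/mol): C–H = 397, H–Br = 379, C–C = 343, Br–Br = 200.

Let D be the C–Br bond energy.
Σ(broken) = 1×200 + 3×343 + 10×397 = 5199
Σ(formed) = 1×D + 3×343 + 9×397 + 1×379 = 4981 + D
ΔH = Σ(broken) − Σ(formed) = (5199) − (4981 + D) = +218 − D
Setting this equal to −53 kJ gives D = 271 kJ/mol.

D(C–Br) ≈ 271 kJ/mol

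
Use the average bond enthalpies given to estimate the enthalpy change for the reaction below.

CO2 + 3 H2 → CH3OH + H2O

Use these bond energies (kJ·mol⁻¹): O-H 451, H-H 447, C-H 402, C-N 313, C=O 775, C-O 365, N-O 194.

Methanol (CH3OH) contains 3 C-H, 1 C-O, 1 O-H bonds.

ΔH ≈ −33 kJ

Bonds broken (reactants):
  C=O: 2 × 775 = 1550
  H-H: 3 × 447 = 1341
  Σ(broken) = 2891 kJ
Bonds formed (products):
  C-H: 3 × 402 = 1206
  C-O: 1 × 365 = 365
  O-H: 3 × 451 = 1353
  Σ(formed) = 2924 kJ
ΔH = Σ(broken) − Σ(formed) = 2891 − 2924 = −33 kJ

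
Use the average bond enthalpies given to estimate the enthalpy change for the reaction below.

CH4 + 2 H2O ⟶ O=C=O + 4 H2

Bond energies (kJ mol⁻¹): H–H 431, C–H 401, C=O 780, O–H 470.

Bonds broken (reactants):
  C–H: 4 × 401 = 1604
  O–H: 4 × 470 = 1880
  Σ(broken) = 3484 kJ
Bonds formed (products):
  C=O: 2 × 780 = 1560
  H–H: 4 × 431 = 1724
  Σ(formed) = 3284 kJ
ΔH = Σ(broken) − Σ(formed) = 3484 − 3284 = +200 kJ

ΔH ≈ +200 kJ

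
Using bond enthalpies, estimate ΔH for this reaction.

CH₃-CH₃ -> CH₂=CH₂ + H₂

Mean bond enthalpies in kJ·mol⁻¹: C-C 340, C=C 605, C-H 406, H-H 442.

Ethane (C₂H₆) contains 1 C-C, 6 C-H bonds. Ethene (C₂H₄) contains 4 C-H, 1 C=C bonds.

ΔH ≈ +105 kJ

Bonds broken (reactants):
  C-C: 1 × 340 = 340
  C-H: 6 × 406 = 2436
  Σ(broken) = 2776 kJ
Bonds formed (products):
  C-H: 4 × 406 = 1624
  C=C: 1 × 605 = 605
  H-H: 1 × 442 = 442
  Σ(formed) = 2671 kJ
ΔH = Σ(broken) − Σ(formed) = 2776 − 2671 = +105 kJ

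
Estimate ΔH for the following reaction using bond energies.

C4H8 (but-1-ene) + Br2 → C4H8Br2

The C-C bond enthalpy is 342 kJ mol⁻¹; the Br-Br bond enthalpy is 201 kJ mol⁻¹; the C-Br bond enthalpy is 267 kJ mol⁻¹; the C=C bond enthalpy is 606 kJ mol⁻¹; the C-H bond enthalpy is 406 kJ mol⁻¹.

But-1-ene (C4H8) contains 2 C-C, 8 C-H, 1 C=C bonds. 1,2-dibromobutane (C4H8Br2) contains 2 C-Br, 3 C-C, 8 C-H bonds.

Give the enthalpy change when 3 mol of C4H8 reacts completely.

Bonds broken (reactants):
  Br-Br: 1 × 201 = 201
  C-C: 2 × 342 = 684
  C-H: 8 × 406 = 3248
  C=C: 1 × 606 = 606
  Σ(broken) = 4739 kJ
Bonds formed (products):
  C-Br: 2 × 267 = 534
  C-C: 3 × 342 = 1026
  C-H: 8 × 406 = 3248
  Σ(formed) = 4808 kJ
ΔH = Σ(broken) − Σ(formed) = 4739 − 4808 = −69 kJ
For 3× the reaction as written: 3 × (−69) = −207 kJ

ΔH = −207 kJ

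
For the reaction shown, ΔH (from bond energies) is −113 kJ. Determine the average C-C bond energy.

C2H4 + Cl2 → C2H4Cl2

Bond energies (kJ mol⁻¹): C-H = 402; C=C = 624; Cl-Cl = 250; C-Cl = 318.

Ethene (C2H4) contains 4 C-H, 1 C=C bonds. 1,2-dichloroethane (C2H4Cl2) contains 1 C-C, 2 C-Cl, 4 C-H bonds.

Let D be the C-C bond energy.
Σ(broken) = 4×402 + 1×624 + 1×250 = 2482
Σ(formed) = 1×D + 2×318 + 4×402 = 2244 + D
ΔH = Σ(broken) − Σ(formed) = (2482) − (2244 + D) = +238 − D
Setting this equal to −113 kJ gives D = 351 kJ/mol.

D(C-C) ≈ 351 kJ/mol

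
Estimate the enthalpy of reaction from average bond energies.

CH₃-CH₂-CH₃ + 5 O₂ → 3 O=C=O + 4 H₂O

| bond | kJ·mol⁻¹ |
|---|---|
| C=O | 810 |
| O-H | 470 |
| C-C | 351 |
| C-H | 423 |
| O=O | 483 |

ΔH ≈ −2119 kJ

Bonds broken (reactants):
  C-C: 2 × 351 = 702
  C-H: 8 × 423 = 3384
  O=O: 5 × 483 = 2415
  Σ(broken) = 6501 kJ
Bonds formed (products):
  C=O: 6 × 810 = 4860
  O-H: 8 × 470 = 3760
  Σ(formed) = 8620 kJ
ΔH = Σ(broken) − Σ(formed) = 6501 − 8620 = −2119 kJ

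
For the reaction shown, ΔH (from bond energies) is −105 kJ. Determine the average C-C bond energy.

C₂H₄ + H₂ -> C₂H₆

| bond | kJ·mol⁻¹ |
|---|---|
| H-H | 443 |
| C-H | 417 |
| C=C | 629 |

D(C-C) ≈ 343 kJ/mol

Let D be the C-C bond energy.
Σ(broken) = 4×417 + 1×629 + 1×443 = 2740
Σ(formed) = 1×D + 6×417 = 2502 + D
ΔH = Σ(broken) − Σ(formed) = (2740) − (2502 + D) = +238 − D
Setting this equal to −105 kJ gives D = 343 kJ/mol.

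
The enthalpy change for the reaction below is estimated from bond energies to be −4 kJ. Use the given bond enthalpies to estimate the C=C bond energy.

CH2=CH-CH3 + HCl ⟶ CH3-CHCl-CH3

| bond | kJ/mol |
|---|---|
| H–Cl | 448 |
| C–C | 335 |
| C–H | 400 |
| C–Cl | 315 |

D(C=C) ≈ 598 kJ/mol

Let D be the C=C bond energy.
Σ(broken) = 1×335 + 6×400 + 1×D + 1×448 = 3183 + D
Σ(formed) = 2×335 + 1×315 + 7×400 = 3785
ΔH = Σ(broken) − Σ(formed) = (3183 + D) − (3785) = −602 + D
Setting this equal to −4 kJ gives D = 598 kJ/mol.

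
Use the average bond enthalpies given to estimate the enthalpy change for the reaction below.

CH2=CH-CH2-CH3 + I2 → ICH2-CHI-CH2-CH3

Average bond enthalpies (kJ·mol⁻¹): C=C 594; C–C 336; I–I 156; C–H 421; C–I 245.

Bonds broken (reactants):
  C–C: 2 × 336 = 672
  C–H: 8 × 421 = 3368
  C=C: 1 × 594 = 594
  I–I: 1 × 156 = 156
  Σ(broken) = 4790 kJ
Bonds formed (products):
  C–C: 3 × 336 = 1008
  C–H: 8 × 421 = 3368
  C–I: 2 × 245 = 490
  Σ(formed) = 4866 kJ
ΔH = Σ(broken) − Σ(formed) = 4790 − 4866 = −76 kJ

ΔH ≈ −76 kJ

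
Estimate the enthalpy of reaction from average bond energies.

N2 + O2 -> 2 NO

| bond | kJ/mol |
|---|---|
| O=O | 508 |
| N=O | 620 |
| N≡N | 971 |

Bonds broken (reactants):
  N≡N: 1 × 971 = 971
  O=O: 1 × 508 = 508
  Σ(broken) = 1479 kJ
Bonds formed (products):
  N=O: 2 × 620 = 1240
  Σ(formed) = 1240 kJ
ΔH = Σ(broken) − Σ(formed) = 1479 − 1240 = +239 kJ

ΔH ≈ +239 kJ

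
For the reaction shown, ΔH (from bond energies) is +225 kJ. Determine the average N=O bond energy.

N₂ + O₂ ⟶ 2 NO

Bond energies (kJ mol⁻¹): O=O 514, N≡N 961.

Let D be the N=O bond energy.
Σ(broken) = 1×961 + 1×514 = 1475
Σ(formed) = 2×D = 2D
ΔH = Σ(broken) − Σ(formed) = (1475) − (2D) = +1475 − 2D
Setting this equal to +225 kJ gives 2D = 1250, so D = 625 kJ/mol.

D(N=O) ≈ 625 kJ/mol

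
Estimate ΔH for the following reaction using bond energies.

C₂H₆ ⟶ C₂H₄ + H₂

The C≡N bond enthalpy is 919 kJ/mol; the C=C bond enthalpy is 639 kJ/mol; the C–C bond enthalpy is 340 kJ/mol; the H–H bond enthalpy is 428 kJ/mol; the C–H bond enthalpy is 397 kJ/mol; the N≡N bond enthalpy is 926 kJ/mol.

Bonds broken (reactants):
  C–C: 1 × 340 = 340
  C–H: 6 × 397 = 2382
  Σ(broken) = 2722 kJ
Bonds formed (products):
  C–H: 4 × 397 = 1588
  C=C: 1 × 639 = 639
  H–H: 1 × 428 = 428
  Σ(formed) = 2655 kJ
ΔH = Σ(broken) − Σ(formed) = 2722 − 2655 = +67 kJ

ΔH ≈ +67 kJ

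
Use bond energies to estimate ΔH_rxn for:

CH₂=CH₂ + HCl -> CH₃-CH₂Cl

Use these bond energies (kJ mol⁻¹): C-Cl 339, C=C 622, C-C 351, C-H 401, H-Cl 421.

Bonds broken (reactants):
  C-H: 4 × 401 = 1604
  C=C: 1 × 622 = 622
  H-Cl: 1 × 421 = 421
  Σ(broken) = 2647 kJ
Bonds formed (products):
  C-C: 1 × 351 = 351
  C-Cl: 1 × 339 = 339
  C-H: 5 × 401 = 2005
  Σ(formed) = 2695 kJ
ΔH = Σ(broken) − Σ(formed) = 2647 − 2695 = −48 kJ

ΔH ≈ −48 kJ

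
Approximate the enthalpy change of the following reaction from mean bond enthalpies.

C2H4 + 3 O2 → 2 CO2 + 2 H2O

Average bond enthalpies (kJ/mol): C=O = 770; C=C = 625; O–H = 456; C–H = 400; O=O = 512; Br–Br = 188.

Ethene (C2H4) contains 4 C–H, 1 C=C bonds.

Bonds broken (reactants):
  C–H: 4 × 400 = 1600
  C=C: 1 × 625 = 625
  O=O: 3 × 512 = 1536
  Σ(broken) = 3761 kJ
Bonds formed (products):
  C=O: 4 × 770 = 3080
  O–H: 4 × 456 = 1824
  Σ(formed) = 4904 kJ
ΔH = Σ(broken) − Σ(formed) = 3761 − 4904 = −1143 kJ

ΔH ≈ −1143 kJ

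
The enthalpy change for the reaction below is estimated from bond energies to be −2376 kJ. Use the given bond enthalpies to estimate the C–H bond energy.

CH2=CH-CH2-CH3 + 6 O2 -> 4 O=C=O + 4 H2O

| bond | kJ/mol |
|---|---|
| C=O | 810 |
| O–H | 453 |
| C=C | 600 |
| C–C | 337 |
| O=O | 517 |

Let D be the C–H bond energy.
Σ(broken) = 2×337 + 8×D + 1×600 + 6×517 = 4376 + 8D
Σ(formed) = 8×810 + 8×453 = 10104
ΔH = Σ(broken) − Σ(formed) = (4376 + 8D) − (10104) = −5728 + 8D
Setting this equal to −2376 kJ gives 8D = 3352, so D = 419 kJ/mol.

D(C–H) ≈ 419 kJ/mol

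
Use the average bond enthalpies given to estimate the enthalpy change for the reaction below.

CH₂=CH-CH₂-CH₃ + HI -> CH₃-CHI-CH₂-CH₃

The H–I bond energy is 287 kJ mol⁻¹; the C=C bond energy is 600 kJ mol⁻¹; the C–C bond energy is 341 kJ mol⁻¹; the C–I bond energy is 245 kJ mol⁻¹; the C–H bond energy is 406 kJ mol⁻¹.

Bonds broken (reactants):
  C–C: 2 × 341 = 682
  C–H: 8 × 406 = 3248
  C=C: 1 × 600 = 600
  H–I: 1 × 287 = 287
  Σ(broken) = 4817 kJ
Bonds formed (products):
  C–C: 3 × 341 = 1023
  C–H: 9 × 406 = 3654
  C–I: 1 × 245 = 245
  Σ(formed) = 4922 kJ
ΔH = Σ(broken) − Σ(formed) = 4817 − 4922 = −105 kJ

ΔH ≈ −105 kJ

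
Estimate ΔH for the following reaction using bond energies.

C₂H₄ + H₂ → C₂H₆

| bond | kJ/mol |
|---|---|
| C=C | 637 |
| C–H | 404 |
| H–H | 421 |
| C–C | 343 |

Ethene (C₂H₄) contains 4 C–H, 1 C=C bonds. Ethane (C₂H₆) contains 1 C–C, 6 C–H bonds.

ΔH ≈ −93 kJ

Bonds broken (reactants):
  C–H: 4 × 404 = 1616
  C=C: 1 × 637 = 637
  H–H: 1 × 421 = 421
  Σ(broken) = 2674 kJ
Bonds formed (products):
  C–C: 1 × 343 = 343
  C–H: 6 × 404 = 2424
  Σ(formed) = 2767 kJ
ΔH = Σ(broken) − Σ(formed) = 2674 − 2767 = −93 kJ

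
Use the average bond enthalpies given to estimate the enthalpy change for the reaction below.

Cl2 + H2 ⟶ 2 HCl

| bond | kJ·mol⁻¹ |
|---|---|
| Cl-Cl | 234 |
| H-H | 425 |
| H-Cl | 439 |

ΔH ≈ −219 kJ

Bonds broken (reactants):
  Cl-Cl: 1 × 234 = 234
  H-H: 1 × 425 = 425
  Σ(broken) = 659 kJ
Bonds formed (products):
  H-Cl: 2 × 439 = 878
  Σ(formed) = 878 kJ
ΔH = Σ(broken) − Σ(formed) = 659 − 878 = −219 kJ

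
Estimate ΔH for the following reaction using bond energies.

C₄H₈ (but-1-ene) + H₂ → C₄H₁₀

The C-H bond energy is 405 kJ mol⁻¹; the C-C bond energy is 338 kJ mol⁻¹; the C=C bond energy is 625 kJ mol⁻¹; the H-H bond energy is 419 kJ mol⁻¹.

Bonds broken (reactants):
  C-C: 2 × 338 = 676
  C-H: 8 × 405 = 3240
  C=C: 1 × 625 = 625
  H-H: 1 × 419 = 419
  Σ(broken) = 4960 kJ
Bonds formed (products):
  C-C: 3 × 338 = 1014
  C-H: 10 × 405 = 4050
  Σ(formed) = 5064 kJ
ΔH = Σ(broken) − Σ(formed) = 4960 − 5064 = −104 kJ

ΔH ≈ −104 kJ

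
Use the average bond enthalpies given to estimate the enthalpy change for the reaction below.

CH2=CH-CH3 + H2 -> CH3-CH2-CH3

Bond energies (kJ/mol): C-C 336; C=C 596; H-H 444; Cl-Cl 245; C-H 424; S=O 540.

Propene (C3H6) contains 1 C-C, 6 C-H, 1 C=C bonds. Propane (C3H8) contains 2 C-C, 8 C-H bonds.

Bonds broken (reactants):
  C-C: 1 × 336 = 336
  C-H: 6 × 424 = 2544
  C=C: 1 × 596 = 596
  H-H: 1 × 444 = 444
  Σ(broken) = 3920 kJ
Bonds formed (products):
  C-C: 2 × 336 = 672
  C-H: 8 × 424 = 3392
  Σ(formed) = 4064 kJ
ΔH = Σ(broken) − Σ(formed) = 3920 − 4064 = −144 kJ

ΔH ≈ −144 kJ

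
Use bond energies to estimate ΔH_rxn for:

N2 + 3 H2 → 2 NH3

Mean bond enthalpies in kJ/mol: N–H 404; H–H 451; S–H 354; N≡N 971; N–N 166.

Bonds broken (reactants):
  H–H: 3 × 451 = 1353
  N≡N: 1 × 971 = 971
  Σ(broken) = 2324 kJ
Bonds formed (products):
  N–H: 6 × 404 = 2424
  Σ(formed) = 2424 kJ
ΔH = Σ(broken) − Σ(formed) = 2324 − 2424 = −100 kJ

ΔH ≈ −100 kJ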